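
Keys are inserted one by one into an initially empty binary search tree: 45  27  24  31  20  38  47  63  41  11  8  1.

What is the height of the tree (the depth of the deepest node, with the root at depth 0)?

6

45: root
27: left child of 45 (depth 1)
24: left child of 27 (depth 2)
31: right child of 27 (depth 2)
20: left child of 24 (depth 3)
38: right child of 31 (depth 3)
47: right child of 45 (depth 1)
63: right child of 47 (depth 2)
41: right child of 38 (depth 4)
11: left child of 20 (depth 4)
8: left child of 11 (depth 5)
1: left child of 8 (depth 6)

The deepest node is 1 at depth 6.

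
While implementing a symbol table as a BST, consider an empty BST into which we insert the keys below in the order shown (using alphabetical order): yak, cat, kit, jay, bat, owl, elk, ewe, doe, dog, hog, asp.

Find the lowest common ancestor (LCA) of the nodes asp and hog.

yak: root
cat: left child of yak (depth 1)
kit: right child of cat (depth 2)
jay: left child of kit (depth 3)
bat: left child of cat (depth 2)
owl: right child of kit (depth 3)
elk: left child of jay (depth 4)
ewe: right child of elk (depth 5)
doe: left child of elk (depth 5)
dog: right child of doe (depth 6)
hog: right child of ewe (depth 6)
asp: left child of bat (depth 3)

Path to asp: yak → cat → bat → asp
Path to hog: yak → cat → kit → jay → elk → ewe → hog
The paths share a prefix ending at cat, then split left and right.

cat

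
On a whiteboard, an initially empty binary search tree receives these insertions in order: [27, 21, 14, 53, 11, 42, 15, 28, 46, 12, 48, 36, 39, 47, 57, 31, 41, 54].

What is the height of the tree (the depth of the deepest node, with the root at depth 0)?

6

Insert 27: tree is empty, so 27 becomes the root.
Insert 21: 21 < 27 → go left. Place as left child of 27.
Insert 14: 14 < 27 → go left; 14 < 21 → go left. Place as left child of 21.
Insert 53: 53 > 27 → go right. Place as right child of 27.
Insert 11: 11 < 27 → go left; 11 < 21 → go left; 11 < 14 → go left. Place as left child of 14.
Insert 42: 42 > 27 → go right; 42 < 53 → go left. Place as left child of 53.
Insert 15: 15 < 27 → go left; 15 < 21 → go left; 15 > 14 → go right. Place as right child of 14.
Insert 28: 28 > 27 → go right; 28 < 53 → go left; 28 < 42 → go left. Place as left child of 42.
Insert 46: 46 > 27 → go right; 46 < 53 → go left; 46 > 42 → go right. Place as right child of 42.
Insert 12: 12 < 27 → go left; 12 < 21 → go left; 12 < 14 → go left; 12 > 11 → go right. Place as right child of 11.
Insert 48: 48 > 27 → go right; 48 < 53 → go left; 48 > 42 → go right; 48 > 46 → go right. Place as right child of 46.
Insert 36: 36 > 27 → go right; 36 < 53 → go left; 36 < 42 → go left; 36 > 28 → go right. Place as right child of 28.
Insert 39: 39 > 27 → go right; 39 < 53 → go left; 39 < 42 → go left; 39 > 28 → go right; 39 > 36 → go right. Place as right child of 36.
Insert 47: 47 > 27 → go right; 47 < 53 → go left; 47 > 42 → go right; 47 > 46 → go right; 47 < 48 → go left. Place as left child of 48.
Insert 57: 57 > 27 → go right; 57 > 53 → go right. Place as right child of 53.
Insert 31: 31 > 27 → go right; 31 < 53 → go left; 31 < 42 → go left; 31 > 28 → go right; 31 < 36 → go left. Place as left child of 36.
Insert 41: 41 > 27 → go right; 41 < 53 → go left; 41 < 42 → go left; 41 > 28 → go right; 41 > 36 → go right; 41 > 39 → go right. Place as right child of 39.
Insert 54: 54 > 27 → go right; 54 > 53 → go right; 54 < 57 → go left. Place as left child of 57.

The deepest node is 41 at depth 6.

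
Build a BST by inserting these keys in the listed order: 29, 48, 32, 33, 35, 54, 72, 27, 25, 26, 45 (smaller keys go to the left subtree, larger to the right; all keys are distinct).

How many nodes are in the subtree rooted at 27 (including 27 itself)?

Insert 29: tree is empty, so 29 becomes the root.
Insert 48: 48 > 29 → go right. Place as right child of 29.
Insert 32: 32 > 29 → go right; 32 < 48 → go left. Place as left child of 48.
Insert 33: 33 > 29 → go right; 33 < 48 → go left; 33 > 32 → go right. Place as right child of 32.
Insert 35: 35 > 29 → go right; 35 < 48 → go left; 35 > 32 → go right; 35 > 33 → go right. Place as right child of 33.
Insert 54: 54 > 29 → go right; 54 > 48 → go right. Place as right child of 48.
Insert 72: 72 > 29 → go right; 72 > 48 → go right; 72 > 54 → go right. Place as right child of 54.
Insert 27: 27 < 29 → go left. Place as left child of 29.
Insert 25: 25 < 29 → go left; 25 < 27 → go left. Place as left child of 27.
Insert 26: 26 < 29 → go left; 26 < 27 → go left; 26 > 25 → go right. Place as right child of 25.
Insert 45: 45 > 29 → go right; 45 < 48 → go left; 45 > 32 → go right; 45 > 33 → go right; 45 > 35 → go right. Place as right child of 35.

Subtree rooted at 27 contains: 27, 25, 26 — 3 nodes.

3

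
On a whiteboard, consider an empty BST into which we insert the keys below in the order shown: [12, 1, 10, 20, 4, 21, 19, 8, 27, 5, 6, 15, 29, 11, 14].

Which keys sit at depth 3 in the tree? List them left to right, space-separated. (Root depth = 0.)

4 11 15 27

12: root
1: left child of 12 (depth 1)
10: right child of 1 (depth 2)
20: right child of 12 (depth 1)
4: left child of 10 (depth 3)
21: right child of 20 (depth 2)
19: left child of 20 (depth 2)
8: right child of 4 (depth 4)
27: right child of 21 (depth 3)
5: left child of 8 (depth 5)
6: right child of 5 (depth 6)
15: left child of 19 (depth 3)
29: right child of 27 (depth 4)
11: right child of 10 (depth 3)
14: left child of 15 (depth 4)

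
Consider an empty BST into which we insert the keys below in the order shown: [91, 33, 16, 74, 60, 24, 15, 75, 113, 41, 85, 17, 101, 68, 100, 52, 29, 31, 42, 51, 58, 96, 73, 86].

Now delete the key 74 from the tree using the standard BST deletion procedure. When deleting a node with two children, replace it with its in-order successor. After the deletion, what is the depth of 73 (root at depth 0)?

Resulting structure (node: left, right):
  91: L=33, R=113
  33: L=16, R=74
  16: L=15, R=24
  74: L=60, R=75
  60: L=41, R=68
  24: L=17, R=29
  15: L=–, R=–
  75: L=–, R=85
  113: L=101, R=–
  41: L=–, R=52
  85: L=–, R=86
  17: L=–, R=–
  101: L=100, R=–
  68: L=–, R=73
  100: L=96, R=–
  52: L=42, R=58
  29: L=–, R=31
  31: L=–, R=–
  42: L=–, R=51
  51: L=–, R=–
  58: L=–, R=–
  96: L=–, R=–
  73: L=–, R=–
  86: L=–, R=–

Delete 74 (two children — replace with in-order successor).
After deletion, path to 73: 91 → 33 → 75 → 60 → 68 → 73.

5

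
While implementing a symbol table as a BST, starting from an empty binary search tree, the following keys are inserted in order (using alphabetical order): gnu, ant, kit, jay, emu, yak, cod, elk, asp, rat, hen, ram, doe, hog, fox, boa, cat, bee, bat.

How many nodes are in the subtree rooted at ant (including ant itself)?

11

Insert gnu: tree is empty, so gnu becomes the root.
Insert ant: ant < gnu → go left. Place as left child of gnu.
Insert kit: kit > gnu → go right. Place as right child of gnu.
Insert jay: jay > gnu → go right; jay < kit → go left. Place as left child of kit.
Insert emu: emu < gnu → go left; emu > ant → go right. Place as right child of ant.
Insert yak: yak > gnu → go right; yak > kit → go right. Place as right child of kit.
Insert cod: cod < gnu → go left; cod > ant → go right; cod < emu → go left. Place as left child of emu.
Insert elk: elk < gnu → go left; elk > ant → go right; elk < emu → go left; elk > cod → go right. Place as right child of cod.
Insert asp: asp < gnu → go left; asp > ant → go right; asp < emu → go left; asp < cod → go left. Place as left child of cod.
Insert rat: rat > gnu → go right; rat > kit → go right; rat < yak → go left. Place as left child of yak.
Insert hen: hen > gnu → go right; hen < kit → go left; hen < jay → go left. Place as left child of jay.
Insert ram: ram > gnu → go right; ram > kit → go right; ram < yak → go left; ram < rat → go left. Place as left child of rat.
Insert doe: doe < gnu → go left; doe > ant → go right; doe < emu → go left; doe > cod → go right; doe < elk → go left. Place as left child of elk.
Insert hog: hog > gnu → go right; hog < kit → go left; hog < jay → go left; hog > hen → go right. Place as right child of hen.
Insert fox: fox < gnu → go left; fox > ant → go right; fox > emu → go right. Place as right child of emu.
Insert boa: boa < gnu → go left; boa > ant → go right; boa < emu → go left; boa < cod → go left; boa > asp → go right. Place as right child of asp.
Insert cat: cat < gnu → go left; cat > ant → go right; cat < emu → go left; cat < cod → go left; cat > asp → go right; cat > boa → go right. Place as right child of boa.
Insert bee: bee < gnu → go left; bee > ant → go right; bee < emu → go left; bee < cod → go left; bee > asp → go right; bee < boa → go left. Place as left child of boa.
Insert bat: bat < gnu → go left; bat > ant → go right; bat < emu → go left; bat < cod → go left; bat > asp → go right; bat < boa → go left; bat < bee → go left. Place as left child of bee.

Subtree rooted at ant contains: ant, emu, cod, asp, boa, bee, bat, cat, elk, doe, fox — 11 nodes.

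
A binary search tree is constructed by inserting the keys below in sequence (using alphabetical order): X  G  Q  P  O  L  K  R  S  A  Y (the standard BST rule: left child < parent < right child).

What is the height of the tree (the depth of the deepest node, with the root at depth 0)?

X: root
G: left child of X (depth 1)
Q: right child of G (depth 2)
P: left child of Q (depth 3)
O: left child of P (depth 4)
L: left child of O (depth 5)
K: left child of L (depth 6)
R: right child of Q (depth 3)
S: right child of R (depth 4)
A: left child of G (depth 2)
Y: right child of X (depth 1)

The deepest node is K at depth 6.

6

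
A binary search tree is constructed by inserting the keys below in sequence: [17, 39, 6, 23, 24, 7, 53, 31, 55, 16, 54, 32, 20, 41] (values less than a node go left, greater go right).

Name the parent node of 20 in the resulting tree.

17: root
39: right child of 17 (depth 1)
6: left child of 17 (depth 1)
23: left child of 39 (depth 2)
24: right child of 23 (depth 3)
7: right child of 6 (depth 2)
53: right child of 39 (depth 2)
31: right child of 24 (depth 4)
55: right child of 53 (depth 3)
16: right child of 7 (depth 3)
54: left child of 55 (depth 4)
32: right child of 31 (depth 5)
20: left child of 23 (depth 3)
41: left child of 53 (depth 3)

23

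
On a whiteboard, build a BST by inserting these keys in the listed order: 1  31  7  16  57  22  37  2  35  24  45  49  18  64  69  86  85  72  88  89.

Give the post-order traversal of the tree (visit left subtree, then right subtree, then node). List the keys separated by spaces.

Insert 1: tree is empty, so 1 becomes the root.
Insert 31: 31 > 1 → go right. Place as right child of 1.
Insert 7: 7 > 1 → go right; 7 < 31 → go left. Place as left child of 31.
Insert 16: 16 > 1 → go right; 16 < 31 → go left; 16 > 7 → go right. Place as right child of 7.
Insert 57: 57 > 1 → go right; 57 > 31 → go right. Place as right child of 31.
Insert 22: 22 > 1 → go right; 22 < 31 → go left; 22 > 7 → go right; 22 > 16 → go right. Place as right child of 16.
Insert 37: 37 > 1 → go right; 37 > 31 → go right; 37 < 57 → go left. Place as left child of 57.
Insert 2: 2 > 1 → go right; 2 < 31 → go left; 2 < 7 → go left. Place as left child of 7.
Insert 35: 35 > 1 → go right; 35 > 31 → go right; 35 < 57 → go left; 35 < 37 → go left. Place as left child of 37.
Insert 24: 24 > 1 → go right; 24 < 31 → go left; 24 > 7 → go right; 24 > 16 → go right; 24 > 22 → go right. Place as right child of 22.
Insert 45: 45 > 1 → go right; 45 > 31 → go right; 45 < 57 → go left; 45 > 37 → go right. Place as right child of 37.
Insert 49: 49 > 1 → go right; 49 > 31 → go right; 49 < 57 → go left; 49 > 37 → go right; 49 > 45 → go right. Place as right child of 45.
Insert 18: 18 > 1 → go right; 18 < 31 → go left; 18 > 7 → go right; 18 > 16 → go right; 18 < 22 → go left. Place as left child of 22.
Insert 64: 64 > 1 → go right; 64 > 31 → go right; 64 > 57 → go right. Place as right child of 57.
Insert 69: 69 > 1 → go right; 69 > 31 → go right; 69 > 57 → go right; 69 > 64 → go right. Place as right child of 64.
Insert 86: 86 > 1 → go right; 86 > 31 → go right; 86 > 57 → go right; 86 > 64 → go right; 86 > 69 → go right. Place as right child of 69.
Insert 85: 85 > 1 → go right; 85 > 31 → go right; 85 > 57 → go right; 85 > 64 → go right; 85 > 69 → go right; 85 < 86 → go left. Place as left child of 86.
Insert 72: 72 > 1 → go right; 72 > 31 → go right; 72 > 57 → go right; 72 > 64 → go right; 72 > 69 → go right; 72 < 86 → go left; 72 < 85 → go left. Place as left child of 85.
Insert 88: 88 > 1 → go right; 88 > 31 → go right; 88 > 57 → go right; 88 > 64 → go right; 88 > 69 → go right; 88 > 86 → go right. Place as right child of 86.
Insert 89: 89 > 1 → go right; 89 > 31 → go right; 89 > 57 → go right; 89 > 64 → go right; 89 > 69 → go right; 89 > 86 → go right; 89 > 88 → go right. Place as right child of 88.

2 18 24 22 16 7 35 49 45 37 72 85 89 88 86 69 64 57 31 1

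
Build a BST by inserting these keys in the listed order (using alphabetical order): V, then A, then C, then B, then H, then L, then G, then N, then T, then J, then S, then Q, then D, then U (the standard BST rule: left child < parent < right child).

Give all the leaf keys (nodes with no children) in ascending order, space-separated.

V: root
A: left child of V (depth 1)
C: right child of A (depth 2)
B: left child of C (depth 3)
H: right child of C (depth 3)
L: right child of H (depth 4)
G: left child of H (depth 4)
N: right child of L (depth 5)
T: right child of N (depth 6)
J: left child of L (depth 5)
S: left child of T (depth 7)
Q: left child of S (depth 8)
D: left child of G (depth 5)
U: right child of T (depth 7)

B D J Q U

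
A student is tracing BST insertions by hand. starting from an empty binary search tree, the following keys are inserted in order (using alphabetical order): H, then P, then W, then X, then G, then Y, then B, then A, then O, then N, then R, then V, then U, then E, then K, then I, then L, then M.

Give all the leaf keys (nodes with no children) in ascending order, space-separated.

A E I M U Y

Insert H: tree is empty, so H becomes the root.
Insert P: P > H → go right. Place as right child of H.
Insert W: W > H → go right; W > P → go right. Place as right child of P.
Insert X: X > H → go right; X > P → go right; X > W → go right. Place as right child of W.
Insert G: G < H → go left. Place as left child of H.
Insert Y: Y > H → go right; Y > P → go right; Y > W → go right; Y > X → go right. Place as right child of X.
Insert B: B < H → go left; B < G → go left. Place as left child of G.
Insert A: A < H → go left; A < G → go left; A < B → go left. Place as left child of B.
Insert O: O > H → go right; O < P → go left. Place as left child of P.
Insert N: N > H → go right; N < P → go left; N < O → go left. Place as left child of O.
Insert R: R > H → go right; R > P → go right; R < W → go left. Place as left child of W.
Insert V: V > H → go right; V > P → go right; V < W → go left; V > R → go right. Place as right child of R.
Insert U: U > H → go right; U > P → go right; U < W → go left; U > R → go right; U < V → go left. Place as left child of V.
Insert E: E < H → go left; E < G → go left; E > B → go right. Place as right child of B.
Insert K: K > H → go right; K < P → go left; K < O → go left; K < N → go left. Place as left child of N.
Insert I: I > H → go right; I < P → go left; I < O → go left; I < N → go left; I < K → go left. Place as left child of K.
Insert L: L > H → go right; L < P → go left; L < O → go left; L < N → go left; L > K → go right. Place as right child of K.
Insert M: M > H → go right; M < P → go left; M < O → go left; M < N → go left; M > K → go right; M > L → go right. Place as right child of L.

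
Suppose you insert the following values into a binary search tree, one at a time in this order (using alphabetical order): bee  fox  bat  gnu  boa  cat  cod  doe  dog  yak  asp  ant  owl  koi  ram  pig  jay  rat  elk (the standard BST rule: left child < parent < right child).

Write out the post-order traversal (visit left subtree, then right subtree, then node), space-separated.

Insert bee: tree is empty, so bee becomes the root.
Insert fox: fox > bee → go right. Place as right child of bee.
Insert bat: bat < bee → go left. Place as left child of bee.
Insert gnu: gnu > bee → go right; gnu > fox → go right. Place as right child of fox.
Insert boa: boa > bee → go right; boa < fox → go left. Place as left child of fox.
Insert cat: cat > bee → go right; cat < fox → go left; cat > boa → go right. Place as right child of boa.
Insert cod: cod > bee → go right; cod < fox → go left; cod > boa → go right; cod > cat → go right. Place as right child of cat.
Insert doe: doe > bee → go right; doe < fox → go left; doe > boa → go right; doe > cat → go right; doe > cod → go right. Place as right child of cod.
Insert dog: dog > bee → go right; dog < fox → go left; dog > boa → go right; dog > cat → go right; dog > cod → go right; dog > doe → go right. Place as right child of doe.
Insert yak: yak > bee → go right; yak > fox → go right; yak > gnu → go right. Place as right child of gnu.
Insert asp: asp < bee → go left; asp < bat → go left. Place as left child of bat.
Insert ant: ant < bee → go left; ant < bat → go left; ant < asp → go left. Place as left child of asp.
Insert owl: owl > bee → go right; owl > fox → go right; owl > gnu → go right; owl < yak → go left. Place as left child of yak.
Insert koi: koi > bee → go right; koi > fox → go right; koi > gnu → go right; koi < yak → go left; koi < owl → go left. Place as left child of owl.
Insert ram: ram > bee → go right; ram > fox → go right; ram > gnu → go right; ram < yak → go left; ram > owl → go right. Place as right child of owl.
Insert pig: pig > bee → go right; pig > fox → go right; pig > gnu → go right; pig < yak → go left; pig > owl → go right; pig < ram → go left. Place as left child of ram.
Insert jay: jay > bee → go right; jay > fox → go right; jay > gnu → go right; jay < yak → go left; jay < owl → go left; jay < koi → go left. Place as left child of koi.
Insert rat: rat > bee → go right; rat > fox → go right; rat > gnu → go right; rat < yak → go left; rat > owl → go right; rat > ram → go right. Place as right child of ram.
Insert elk: elk > bee → go right; elk < fox → go left; elk > boa → go right; elk > cat → go right; elk > cod → go right; elk > doe → go right; elk > dog → go right. Place as right child of dog.

ant asp bat elk dog doe cod cat boa jay koi pig rat ram owl yak gnu fox bee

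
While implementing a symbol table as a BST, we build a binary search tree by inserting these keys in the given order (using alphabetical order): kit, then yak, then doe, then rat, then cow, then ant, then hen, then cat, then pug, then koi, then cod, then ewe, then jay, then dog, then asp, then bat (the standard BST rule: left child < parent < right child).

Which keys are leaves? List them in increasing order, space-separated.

bat cod dog jay koi

kit: root
yak: right child of kit (depth 1)
doe: left child of kit (depth 1)
rat: left child of yak (depth 2)
cow: left child of doe (depth 2)
ant: left child of cow (depth 3)
hen: right child of doe (depth 2)
cat: right child of ant (depth 4)
pug: left child of rat (depth 3)
koi: left child of pug (depth 4)
cod: right child of cat (depth 5)
ewe: left child of hen (depth 3)
jay: right child of hen (depth 3)
dog: left child of ewe (depth 4)
asp: left child of cat (depth 5)
bat: right child of asp (depth 6)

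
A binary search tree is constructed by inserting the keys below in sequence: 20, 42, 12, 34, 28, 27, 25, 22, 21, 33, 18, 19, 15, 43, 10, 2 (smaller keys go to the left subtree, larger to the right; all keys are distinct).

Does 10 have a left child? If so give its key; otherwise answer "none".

2

Insert 20: tree is empty, so 20 becomes the root.
Insert 42: 42 > 20 → go right. Place as right child of 20.
Insert 12: 12 < 20 → go left. Place as left child of 20.
Insert 34: 34 > 20 → go right; 34 < 42 → go left. Place as left child of 42.
Insert 28: 28 > 20 → go right; 28 < 42 → go left; 28 < 34 → go left. Place as left child of 34.
Insert 27: 27 > 20 → go right; 27 < 42 → go left; 27 < 34 → go left; 27 < 28 → go left. Place as left child of 28.
Insert 25: 25 > 20 → go right; 25 < 42 → go left; 25 < 34 → go left; 25 < 28 → go left; 25 < 27 → go left. Place as left child of 27.
Insert 22: 22 > 20 → go right; 22 < 42 → go left; 22 < 34 → go left; 22 < 28 → go left; 22 < 27 → go left; 22 < 25 → go left. Place as left child of 25.
Insert 21: 21 > 20 → go right; 21 < 42 → go left; 21 < 34 → go left; 21 < 28 → go left; 21 < 27 → go left; 21 < 25 → go left; 21 < 22 → go left. Place as left child of 22.
Insert 33: 33 > 20 → go right; 33 < 42 → go left; 33 < 34 → go left; 33 > 28 → go right. Place as right child of 28.
Insert 18: 18 < 20 → go left; 18 > 12 → go right. Place as right child of 12.
Insert 19: 19 < 20 → go left; 19 > 12 → go right; 19 > 18 → go right. Place as right child of 18.
Insert 15: 15 < 20 → go left; 15 > 12 → go right; 15 < 18 → go left. Place as left child of 18.
Insert 43: 43 > 20 → go right; 43 > 42 → go right. Place as right child of 42.
Insert 10: 10 < 20 → go left; 10 < 12 → go left. Place as left child of 12.
Insert 2: 2 < 20 → go left; 2 < 12 → go left; 2 < 10 → go left. Place as left child of 10.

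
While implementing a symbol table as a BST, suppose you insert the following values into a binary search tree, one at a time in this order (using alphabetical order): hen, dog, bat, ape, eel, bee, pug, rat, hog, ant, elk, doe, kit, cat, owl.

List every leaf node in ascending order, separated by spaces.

Insert hen: tree is empty, so hen becomes the root.
Insert dog: dog < hen → go left. Place as left child of hen.
Insert bat: bat < hen → go left; bat < dog → go left. Place as left child of dog.
Insert ape: ape < hen → go left; ape < dog → go left; ape < bat → go left. Place as left child of bat.
Insert eel: eel < hen → go left; eel > dog → go right. Place as right child of dog.
Insert bee: bee < hen → go left; bee < dog → go left; bee > bat → go right. Place as right child of bat.
Insert pug: pug > hen → go right. Place as right child of hen.
Insert rat: rat > hen → go right; rat > pug → go right. Place as right child of pug.
Insert hog: hog > hen → go right; hog < pug → go left. Place as left child of pug.
Insert ant: ant < hen → go left; ant < dog → go left; ant < bat → go left; ant < ape → go left. Place as left child of ape.
Insert elk: elk < hen → go left; elk > dog → go right; elk > eel → go right. Place as right child of eel.
Insert doe: doe < hen → go left; doe < dog → go left; doe > bat → go right; doe > bee → go right. Place as right child of bee.
Insert kit: kit > hen → go right; kit < pug → go left; kit > hog → go right. Place as right child of hog.
Insert cat: cat < hen → go left; cat < dog → go left; cat > bat → go right; cat > bee → go right; cat < doe → go left. Place as left child of doe.
Insert owl: owl > hen → go right; owl < pug → go left; owl > hog → go right; owl > kit → go right. Place as right child of kit.

ant cat elk owl rat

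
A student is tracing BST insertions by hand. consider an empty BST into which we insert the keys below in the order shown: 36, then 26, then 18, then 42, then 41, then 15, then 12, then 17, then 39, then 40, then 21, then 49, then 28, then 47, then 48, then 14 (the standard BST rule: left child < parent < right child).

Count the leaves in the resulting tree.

6

Resulting structure (node: left, right):
  36: L=26, R=42
  26: L=18, R=28
  18: L=15, R=21
  42: L=41, R=49
  41: L=39, R=–
  15: L=12, R=17
  12: L=–, R=14
  17: L=–, R=–
  39: L=–, R=40
  40: L=–, R=–
  21: L=–, R=–
  49: L=47, R=–
  28: L=–, R=–
  47: L=–, R=48
  48: L=–, R=–
  14: L=–, R=–

Leaves: 14, 17, 21, 28, 40, 48 — 6 in total.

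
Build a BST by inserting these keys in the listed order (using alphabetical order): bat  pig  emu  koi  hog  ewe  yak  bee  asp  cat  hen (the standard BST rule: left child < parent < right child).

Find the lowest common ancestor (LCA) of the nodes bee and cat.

bat: root
pig: right child of bat (depth 1)
emu: left child of pig (depth 2)
koi: right child of emu (depth 3)
hog: left child of koi (depth 4)
ewe: left child of hog (depth 5)
yak: right child of pig (depth 2)
bee: left child of emu (depth 3)
asp: left child of bat (depth 1)
cat: right child of bee (depth 4)
hen: right child of ewe (depth 6)

Path to bee: bat → pig → emu → bee
Path to cat: bat → pig → emu → bee → cat
bee lies on both paths and is an ancestor of the other node.

bee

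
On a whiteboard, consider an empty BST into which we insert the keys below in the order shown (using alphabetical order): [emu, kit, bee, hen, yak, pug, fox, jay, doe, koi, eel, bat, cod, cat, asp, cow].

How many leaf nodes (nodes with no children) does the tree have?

Resulting structure (node: left, right):
  emu: L=bee, R=kit
  kit: L=hen, R=yak
  bee: L=bat, R=doe
  hen: L=fox, R=jay
  yak: L=pug, R=–
  pug: L=koi, R=–
  fox: L=–, R=–
  jay: L=–, R=–
  doe: L=cod, R=eel
  koi: L=–, R=–
  eel: L=–, R=–
  bat: L=asp, R=–
  cod: L=cat, R=cow
  cat: L=–, R=–
  asp: L=–, R=–
  cow: L=–, R=–

Leaves: asp, cat, cow, eel, fox, jay, koi — 7 in total.

7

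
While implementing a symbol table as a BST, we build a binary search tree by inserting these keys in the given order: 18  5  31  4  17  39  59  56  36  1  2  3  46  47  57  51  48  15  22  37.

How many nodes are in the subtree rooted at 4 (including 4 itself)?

4

Insert 18: tree is empty, so 18 becomes the root.
Insert 5: 5 < 18 → go left. Place as left child of 18.
Insert 31: 31 > 18 → go right. Place as right child of 18.
Insert 4: 4 < 18 → go left; 4 < 5 → go left. Place as left child of 5.
Insert 17: 17 < 18 → go left; 17 > 5 → go right. Place as right child of 5.
Insert 39: 39 > 18 → go right; 39 > 31 → go right. Place as right child of 31.
Insert 59: 59 > 18 → go right; 59 > 31 → go right; 59 > 39 → go right. Place as right child of 39.
Insert 56: 56 > 18 → go right; 56 > 31 → go right; 56 > 39 → go right; 56 < 59 → go left. Place as left child of 59.
Insert 36: 36 > 18 → go right; 36 > 31 → go right; 36 < 39 → go left. Place as left child of 39.
Insert 1: 1 < 18 → go left; 1 < 5 → go left; 1 < 4 → go left. Place as left child of 4.
Insert 2: 2 < 18 → go left; 2 < 5 → go left; 2 < 4 → go left; 2 > 1 → go right. Place as right child of 1.
Insert 3: 3 < 18 → go left; 3 < 5 → go left; 3 < 4 → go left; 3 > 1 → go right; 3 > 2 → go right. Place as right child of 2.
Insert 46: 46 > 18 → go right; 46 > 31 → go right; 46 > 39 → go right; 46 < 59 → go left; 46 < 56 → go left. Place as left child of 56.
Insert 47: 47 > 18 → go right; 47 > 31 → go right; 47 > 39 → go right; 47 < 59 → go left; 47 < 56 → go left; 47 > 46 → go right. Place as right child of 46.
Insert 57: 57 > 18 → go right; 57 > 31 → go right; 57 > 39 → go right; 57 < 59 → go left; 57 > 56 → go right. Place as right child of 56.
Insert 51: 51 > 18 → go right; 51 > 31 → go right; 51 > 39 → go right; 51 < 59 → go left; 51 < 56 → go left; 51 > 46 → go right; 51 > 47 → go right. Place as right child of 47.
Insert 48: 48 > 18 → go right; 48 > 31 → go right; 48 > 39 → go right; 48 < 59 → go left; 48 < 56 → go left; 48 > 46 → go right; 48 > 47 → go right; 48 < 51 → go left. Place as left child of 51.
Insert 15: 15 < 18 → go left; 15 > 5 → go right; 15 < 17 → go left. Place as left child of 17.
Insert 22: 22 > 18 → go right; 22 < 31 → go left. Place as left child of 31.
Insert 37: 37 > 18 → go right; 37 > 31 → go right; 37 < 39 → go left; 37 > 36 → go right. Place as right child of 36.

Subtree rooted at 4 contains: 4, 1, 2, 3 — 4 nodes.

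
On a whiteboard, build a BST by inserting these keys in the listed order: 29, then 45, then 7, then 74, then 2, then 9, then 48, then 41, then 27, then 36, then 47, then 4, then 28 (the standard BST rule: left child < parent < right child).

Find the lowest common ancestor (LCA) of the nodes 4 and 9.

7

Resulting structure (node: left, right):
  29: L=7, R=45
  45: L=41, R=74
  7: L=2, R=9
  74: L=48, R=–
  2: L=–, R=4
  9: L=–, R=27
  48: L=47, R=–
  41: L=36, R=–
  27: L=–, R=28
  36: L=–, R=–
  47: L=–, R=–
  4: L=–, R=–
  28: L=–, R=–

Path to 4: 29 → 7 → 2 → 4
Path to 9: 29 → 7 → 9
The paths share a prefix ending at 7, then split left and right.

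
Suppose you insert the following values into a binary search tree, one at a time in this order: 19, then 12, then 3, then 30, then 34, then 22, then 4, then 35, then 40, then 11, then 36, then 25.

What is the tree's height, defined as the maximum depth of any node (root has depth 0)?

Insert 19: tree is empty, so 19 becomes the root.
Insert 12: 12 < 19 → go left. Place as left child of 19.
Insert 3: 3 < 19 → go left; 3 < 12 → go left. Place as left child of 12.
Insert 30: 30 > 19 → go right. Place as right child of 19.
Insert 34: 34 > 19 → go right; 34 > 30 → go right. Place as right child of 30.
Insert 22: 22 > 19 → go right; 22 < 30 → go left. Place as left child of 30.
Insert 4: 4 < 19 → go left; 4 < 12 → go left; 4 > 3 → go right. Place as right child of 3.
Insert 35: 35 > 19 → go right; 35 > 30 → go right; 35 > 34 → go right. Place as right child of 34.
Insert 40: 40 > 19 → go right; 40 > 30 → go right; 40 > 34 → go right; 40 > 35 → go right. Place as right child of 35.
Insert 11: 11 < 19 → go left; 11 < 12 → go left; 11 > 3 → go right; 11 > 4 → go right. Place as right child of 4.
Insert 36: 36 > 19 → go right; 36 > 30 → go right; 36 > 34 → go right; 36 > 35 → go right; 36 < 40 → go left. Place as left child of 40.
Insert 25: 25 > 19 → go right; 25 < 30 → go left; 25 > 22 → go right. Place as right child of 22.

The deepest node is 36 at depth 5.

5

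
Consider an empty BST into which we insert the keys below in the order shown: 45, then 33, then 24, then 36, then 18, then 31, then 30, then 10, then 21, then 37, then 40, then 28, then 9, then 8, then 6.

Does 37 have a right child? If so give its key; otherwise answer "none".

45: root
33: left child of 45 (depth 1)
24: left child of 33 (depth 2)
36: right child of 33 (depth 2)
18: left child of 24 (depth 3)
31: right child of 24 (depth 3)
30: left child of 31 (depth 4)
10: left child of 18 (depth 4)
21: right child of 18 (depth 4)
37: right child of 36 (depth 3)
40: right child of 37 (depth 4)
28: left child of 30 (depth 5)
9: left child of 10 (depth 5)
8: left child of 9 (depth 6)
6: left child of 8 (depth 7)

40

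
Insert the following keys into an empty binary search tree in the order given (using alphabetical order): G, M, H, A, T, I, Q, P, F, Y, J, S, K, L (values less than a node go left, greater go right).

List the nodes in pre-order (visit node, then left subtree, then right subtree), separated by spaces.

G A F M H I J K L T Q P S Y

G: root
M: right child of G (depth 1)
H: left child of M (depth 2)
A: left child of G (depth 1)
T: right child of M (depth 2)
I: right child of H (depth 3)
Q: left child of T (depth 3)
P: left child of Q (depth 4)
F: right child of A (depth 2)
Y: right child of T (depth 3)
J: right child of I (depth 4)
S: right child of Q (depth 4)
K: right child of J (depth 5)
L: right child of K (depth 6)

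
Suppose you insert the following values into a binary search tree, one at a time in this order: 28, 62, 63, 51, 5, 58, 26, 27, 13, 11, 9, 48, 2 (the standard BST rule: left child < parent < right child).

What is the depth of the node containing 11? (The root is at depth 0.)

4

Resulting structure (node: left, right):
  28: L=5, R=62
  62: L=51, R=63
  63: L=–, R=–
  51: L=48, R=58
  5: L=2, R=26
  58: L=–, R=–
  26: L=13, R=27
  27: L=–, R=–
  13: L=11, R=–
  11: L=9, R=–
  9: L=–, R=–
  48: L=–, R=–
  2: L=–, R=–

Path to 11: 28 → 5 → 26 → 13 → 11, which is 4 edges.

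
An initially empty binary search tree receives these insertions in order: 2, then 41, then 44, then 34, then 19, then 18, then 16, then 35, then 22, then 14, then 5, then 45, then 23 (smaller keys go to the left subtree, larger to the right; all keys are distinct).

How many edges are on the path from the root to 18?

4

Insert 2: tree is empty, so 2 becomes the root.
Insert 41: 41 > 2 → go right. Place as right child of 2.
Insert 44: 44 > 2 → go right; 44 > 41 → go right. Place as right child of 41.
Insert 34: 34 > 2 → go right; 34 < 41 → go left. Place as left child of 41.
Insert 19: 19 > 2 → go right; 19 < 41 → go left; 19 < 34 → go left. Place as left child of 34.
Insert 18: 18 > 2 → go right; 18 < 41 → go left; 18 < 34 → go left; 18 < 19 → go left. Place as left child of 19.
Insert 16: 16 > 2 → go right; 16 < 41 → go left; 16 < 34 → go left; 16 < 19 → go left; 16 < 18 → go left. Place as left child of 18.
Insert 35: 35 > 2 → go right; 35 < 41 → go left; 35 > 34 → go right. Place as right child of 34.
Insert 22: 22 > 2 → go right; 22 < 41 → go left; 22 < 34 → go left; 22 > 19 → go right. Place as right child of 19.
Insert 14: 14 > 2 → go right; 14 < 41 → go left; 14 < 34 → go left; 14 < 19 → go left; 14 < 18 → go left; 14 < 16 → go left. Place as left child of 16.
Insert 5: 5 > 2 → go right; 5 < 41 → go left; 5 < 34 → go left; 5 < 19 → go left; 5 < 18 → go left; 5 < 16 → go left; 5 < 14 → go left. Place as left child of 14.
Insert 45: 45 > 2 → go right; 45 > 41 → go right; 45 > 44 → go right. Place as right child of 44.
Insert 23: 23 > 2 → go right; 23 < 41 → go left; 23 < 34 → go left; 23 > 19 → go right; 23 > 22 → go right. Place as right child of 22.

Path to 18: 2 → 41 → 34 → 19 → 18, which is 4 edges.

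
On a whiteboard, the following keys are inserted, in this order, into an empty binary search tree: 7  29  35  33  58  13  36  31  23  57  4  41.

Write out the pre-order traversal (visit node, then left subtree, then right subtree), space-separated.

7 4 29 13 23 35 33 31 58 36 57 41

Insert 7: tree is empty, so 7 becomes the root.
Insert 29: 29 > 7 → go right. Place as right child of 7.
Insert 35: 35 > 7 → go right; 35 > 29 → go right. Place as right child of 29.
Insert 33: 33 > 7 → go right; 33 > 29 → go right; 33 < 35 → go left. Place as left child of 35.
Insert 58: 58 > 7 → go right; 58 > 29 → go right; 58 > 35 → go right. Place as right child of 35.
Insert 13: 13 > 7 → go right; 13 < 29 → go left. Place as left child of 29.
Insert 36: 36 > 7 → go right; 36 > 29 → go right; 36 > 35 → go right; 36 < 58 → go left. Place as left child of 58.
Insert 31: 31 > 7 → go right; 31 > 29 → go right; 31 < 35 → go left; 31 < 33 → go left. Place as left child of 33.
Insert 23: 23 > 7 → go right; 23 < 29 → go left; 23 > 13 → go right. Place as right child of 13.
Insert 57: 57 > 7 → go right; 57 > 29 → go right; 57 > 35 → go right; 57 < 58 → go left; 57 > 36 → go right. Place as right child of 36.
Insert 4: 4 < 7 → go left. Place as left child of 7.
Insert 41: 41 > 7 → go right; 41 > 29 → go right; 41 > 35 → go right; 41 < 58 → go left; 41 > 36 → go right; 41 < 57 → go left. Place as left child of 57.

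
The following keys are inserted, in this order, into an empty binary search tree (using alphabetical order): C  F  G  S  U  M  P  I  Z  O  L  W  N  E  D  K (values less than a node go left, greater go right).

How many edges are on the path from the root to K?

Resulting structure (node: left, right):
  C: L=–, R=F
  F: L=E, R=G
  G: L=–, R=S
  S: L=M, R=U
  U: L=–, R=Z
  M: L=I, R=P
  P: L=O, R=–
  I: L=–, R=L
  Z: L=W, R=–
  O: L=N, R=–
  L: L=K, R=–
  W: L=–, R=–
  N: L=–, R=–
  E: L=D, R=–
  D: L=–, R=–
  K: L=–, R=–

Path to K: C → F → G → S → M → I → L → K, which is 7 edges.

7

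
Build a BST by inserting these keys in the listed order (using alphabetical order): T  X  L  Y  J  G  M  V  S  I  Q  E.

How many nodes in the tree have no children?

Insert T: tree is empty, so T becomes the root.
Insert X: X > T → go right. Place as right child of T.
Insert L: L < T → go left. Place as left child of T.
Insert Y: Y > T → go right; Y > X → go right. Place as right child of X.
Insert J: J < T → go left; J < L → go left. Place as left child of L.
Insert G: G < T → go left; G < L → go left; G < J → go left. Place as left child of J.
Insert M: M < T → go left; M > L → go right. Place as right child of L.
Insert V: V > T → go right; V < X → go left. Place as left child of X.
Insert S: S < T → go left; S > L → go right; S > M → go right. Place as right child of M.
Insert I: I < T → go left; I < L → go left; I < J → go left; I > G → go right. Place as right child of G.
Insert Q: Q < T → go left; Q > L → go right; Q > M → go right; Q < S → go left. Place as left child of S.
Insert E: E < T → go left; E < L → go left; E < J → go left; E < G → go left. Place as left child of G.

Leaves: E, I, Q, V, Y — 5 in total.

5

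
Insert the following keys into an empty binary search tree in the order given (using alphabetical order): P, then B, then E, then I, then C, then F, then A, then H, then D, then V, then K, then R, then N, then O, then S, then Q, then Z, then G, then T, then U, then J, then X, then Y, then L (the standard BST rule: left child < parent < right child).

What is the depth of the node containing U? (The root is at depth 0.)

Insert P: tree is empty, so P becomes the root.
Insert B: B < P → go left. Place as left child of P.
Insert E: E < P → go left; E > B → go right. Place as right child of B.
Insert I: I < P → go left; I > B → go right; I > E → go right. Place as right child of E.
Insert C: C < P → go left; C > B → go right; C < E → go left. Place as left child of E.
Insert F: F < P → go left; F > B → go right; F > E → go right; F < I → go left. Place as left child of I.
Insert A: A < P → go left; A < B → go left. Place as left child of B.
Insert H: H < P → go left; H > B → go right; H > E → go right; H < I → go left; H > F → go right. Place as right child of F.
Insert D: D < P → go left; D > B → go right; D < E → go left; D > C → go right. Place as right child of C.
Insert V: V > P → go right. Place as right child of P.
Insert K: K < P → go left; K > B → go right; K > E → go right; K > I → go right. Place as right child of I.
Insert R: R > P → go right; R < V → go left. Place as left child of V.
Insert N: N < P → go left; N > B → go right; N > E → go right; N > I → go right; N > K → go right. Place as right child of K.
Insert O: O < P → go left; O > B → go right; O > E → go right; O > I → go right; O > K → go right; O > N → go right. Place as right child of N.
Insert S: S > P → go right; S < V → go left; S > R → go right. Place as right child of R.
Insert Q: Q > P → go right; Q < V → go left; Q < R → go left. Place as left child of R.
Insert Z: Z > P → go right; Z > V → go right. Place as right child of V.
Insert G: G < P → go left; G > B → go right; G > E → go right; G < I → go left; G > F → go right; G < H → go left. Place as left child of H.
Insert T: T > P → go right; T < V → go left; T > R → go right; T > S → go right. Place as right child of S.
Insert U: U > P → go right; U < V → go left; U > R → go right; U > S → go right; U > T → go right. Place as right child of T.
Insert J: J < P → go left; J > B → go right; J > E → go right; J > I → go right; J < K → go left. Place as left child of K.
Insert X: X > P → go right; X > V → go right; X < Z → go left. Place as left child of Z.
Insert Y: Y > P → go right; Y > V → go right; Y < Z → go left; Y > X → go right. Place as right child of X.
Insert L: L < P → go left; L > B → go right; L > E → go right; L > I → go right; L > K → go right; L < N → go left. Place as left child of N.

Path to U: P → V → R → S → T → U, which is 5 edges.

5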